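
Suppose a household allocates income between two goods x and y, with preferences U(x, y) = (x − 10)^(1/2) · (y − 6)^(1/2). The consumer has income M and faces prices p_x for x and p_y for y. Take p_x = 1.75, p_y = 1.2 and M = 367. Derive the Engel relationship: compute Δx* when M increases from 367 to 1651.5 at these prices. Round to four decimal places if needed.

Let x' = x−10, y' = y−6. MRS = y'/x' = p_x/p_y.
After buying the subsistence bundle (10, 6), a share 0.5 of the remaining income goes to x: x* = 10 + 0.5·(M − 10p_x − 6p_y)/p_x.
Discretionary income = 367 − 10·1.75 − 6·1.2 = 342.3; x* = 10 + 0.5·342.3/1.75 = 107.8.
At M' = 1651.5: x* = 474.8. Change: 474.8 − 107.8 = 367.

Δx* = 367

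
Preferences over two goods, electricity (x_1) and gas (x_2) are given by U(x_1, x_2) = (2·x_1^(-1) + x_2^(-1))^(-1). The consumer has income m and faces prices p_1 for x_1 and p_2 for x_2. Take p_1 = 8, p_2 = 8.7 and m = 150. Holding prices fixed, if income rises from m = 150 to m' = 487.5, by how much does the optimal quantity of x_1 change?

Δx_1* = 24.2821

Substitute x_2 = (x_2/x_1)·x_1 into the budget: x_1* = m/(p_1 + p_2·(x_2/x_1)).
Numerically x_2/x_1 = 0.678064, so x_1* = 150/(8 + 8.7·0.678064) = 10.792.
At m' = 487.5: x_1* = 35.0741. Change: 35.0741 − 10.792 = 24.2821.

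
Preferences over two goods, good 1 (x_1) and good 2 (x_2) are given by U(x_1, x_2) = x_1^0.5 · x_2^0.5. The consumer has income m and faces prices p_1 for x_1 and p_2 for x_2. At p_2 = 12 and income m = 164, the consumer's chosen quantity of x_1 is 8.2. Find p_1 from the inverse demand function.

The MRS is x_2/x_1. Set MRS = p_1/p_2.
Rearranging, p_2·x_2 = p_1·x_1. Substituting into the budget gives p_1·x_1·(1 + 1) = m.
Demand: x_1*(p_1,p_2,m) = 0.5·m/p_1 and x_2* = 0.5·m/p_2.
Set x_1* = 8.2 in the demand function and solve for p_1: p_1 = 10.

p_1 = 10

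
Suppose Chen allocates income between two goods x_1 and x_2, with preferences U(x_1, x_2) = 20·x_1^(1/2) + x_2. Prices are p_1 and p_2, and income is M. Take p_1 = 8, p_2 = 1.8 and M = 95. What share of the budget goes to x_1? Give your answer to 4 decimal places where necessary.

share on x_1 = 0.4263

Plugging in: x_1* = (10·1.8/8)² = 5.0625, x_2* = 30.2778.
Expenditure on x_1: 8·5.0625 = 40.5; share = 0.4263.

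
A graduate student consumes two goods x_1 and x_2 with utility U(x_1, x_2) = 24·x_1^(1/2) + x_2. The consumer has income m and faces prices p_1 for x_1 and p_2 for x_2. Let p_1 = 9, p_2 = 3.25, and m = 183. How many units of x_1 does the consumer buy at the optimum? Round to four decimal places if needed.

x_1* = 18.7778

Solve: √x_1 = 12·p_2/p_1, so x_1*(p_1,p_2) = (12·p_2/p_1)², and x_2* = (m − p_1·x_1*)/p_2.
Plugging in: x_1* = (12·3.25/9)² = 18.7778.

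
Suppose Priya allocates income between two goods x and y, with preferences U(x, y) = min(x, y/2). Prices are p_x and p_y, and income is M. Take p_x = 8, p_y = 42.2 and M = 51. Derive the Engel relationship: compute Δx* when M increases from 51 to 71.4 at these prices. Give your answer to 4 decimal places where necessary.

Δx* = 0.2208

Leontief preferences: the optimum is at the kink where x/1 = y/2, i.e. y = 2·x.
Budget: p_x·x + p_y·2·x = M, so (p_x + 2·p_y)·x = M.
Demand: x*(p_x,p_y,M) = M/(p_x + 2·p_y), y* = 2·M/(p_x + 2·p_y).
Here 8 + 2·42.2 = 92.4, giving x* = 0.5519.
At M' = 71.4: x* = 0.7727. Change: 0.7727 − 0.5519 = 0.2208.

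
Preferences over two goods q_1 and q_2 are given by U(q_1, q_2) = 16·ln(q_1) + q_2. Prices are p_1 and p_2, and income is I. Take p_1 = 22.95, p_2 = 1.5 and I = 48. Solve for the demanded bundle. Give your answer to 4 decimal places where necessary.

q_1* = 1.0458, q_2* = 16

MU_q_1 = 16/q_1, MU_q_2 = 1. Tangency: 16/q_1 = p_1/p_2.
So q_1*(p_1,p_2) = 16·p_2/p_1, independent of income; and q_2* = (I − 16·p_2)/p_2.
At the given prices: q_1* = 16·1.5/22.95 = 1.0458, and q_2* = 16.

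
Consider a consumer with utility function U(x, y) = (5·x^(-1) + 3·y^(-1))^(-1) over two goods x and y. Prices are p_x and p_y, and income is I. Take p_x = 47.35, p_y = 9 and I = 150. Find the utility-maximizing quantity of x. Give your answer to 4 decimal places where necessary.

From the CES first-order condition, (5/3)·(y/x)^(2) = p_x/p_y.
Hence y/x = ((3/5)·p_x/p_y)^(1/(2)), i.e. raised to the 0.5 power.
With the ratio pinned down, the budget gives x* = I/(p_x + p_y·(y/x)) and y* = (y/x)·x*.
Numerically y/x = 1.776701, so x* = 150/(47.35 + 9·1.776701) = 2.3682.

x* = 2.3682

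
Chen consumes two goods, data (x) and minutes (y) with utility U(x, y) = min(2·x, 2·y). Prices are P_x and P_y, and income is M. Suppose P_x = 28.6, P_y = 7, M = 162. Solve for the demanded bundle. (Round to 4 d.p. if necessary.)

x* = 4.5506, y* = 4.5506

Leontief preferences: the optimum is at the kink where x/2 = y/2, i.e. y = x.
Budget: P_x·x + P_y·x = M, so (2·P_x + 2·P_y)·x = 2·M.
Demand: x*(P_x,P_y,M) = 2·M/(2·P_x + 2·P_y), y* = 2·M/(2·P_x + 2·P_y).
Here 2·28.6 + 2·7 = 71.2, giving x* = 4.5506 and y* = 4.5506.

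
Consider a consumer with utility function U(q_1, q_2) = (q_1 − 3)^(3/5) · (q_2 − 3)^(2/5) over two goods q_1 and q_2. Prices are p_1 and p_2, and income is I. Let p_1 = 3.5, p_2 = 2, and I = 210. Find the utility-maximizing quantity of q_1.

After buying the subsistence bundle (3, 3), a share 0.6 of the remaining income goes to q_1: q_1* = 3 + 0.6·(I − 3p_1 − 3p_2)/p_1.
Discretionary income = 210 − 3·3.5 − 3·2 = 193.5; q_1* = 3 + 0.6·193.5/3.5 = 36.1714.

q_1* = 36.1714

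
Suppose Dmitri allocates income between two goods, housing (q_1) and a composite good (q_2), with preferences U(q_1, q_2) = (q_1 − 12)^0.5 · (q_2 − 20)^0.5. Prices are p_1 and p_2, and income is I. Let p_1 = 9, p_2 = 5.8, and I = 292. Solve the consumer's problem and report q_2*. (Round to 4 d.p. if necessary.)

Let q_1' = q_1−12, q_2' = q_2−20. MRS = q_2'/q_1' = p_1/p_2.
After buying the subsistence bundle (12, 20), a share 0.5 of the remaining income goes to q_1: q_1* = 12 + 0.5·(I − 12p_1 − 20p_2)/p_1.
Discretionary income = 292 − 12·9 − 20·5.8 = 68; q_2* = 20 + 0.5·68/5.8 = 25.8621.

q_2* = 25.8621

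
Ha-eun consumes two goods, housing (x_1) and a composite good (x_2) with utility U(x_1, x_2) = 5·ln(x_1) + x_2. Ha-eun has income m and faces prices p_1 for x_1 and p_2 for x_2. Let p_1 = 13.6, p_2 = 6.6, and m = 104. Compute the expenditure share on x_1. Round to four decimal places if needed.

share on x_1 = 0.3173

So x_1*(p_1,p_2) = 5·p_2/p_1, independent of income; and x_2* = (m − 5·p_2)/p_2.
At the given prices: x_1* = 5·6.6/13.6 = 2.4265, and x_2* = 10.7576.
Expenditure on x_1: 13.6·2.4265 = 33; share = 0.3173.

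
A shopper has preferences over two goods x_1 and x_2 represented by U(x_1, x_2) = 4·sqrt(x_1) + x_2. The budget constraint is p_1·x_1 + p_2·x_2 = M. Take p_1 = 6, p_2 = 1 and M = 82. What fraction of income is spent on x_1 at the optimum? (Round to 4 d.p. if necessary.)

share on x_1 = 0.0081

Thus x_1* = (2·p_2/p_1)² — independent of M — with the rest of income spent on x_2.
Plugging in: x_1* = (2·1/6)² = 0.1111, x_2* = 81.3333.
Expenditure on x_1: 6·0.1111 = 0.6667; share = 0.0081.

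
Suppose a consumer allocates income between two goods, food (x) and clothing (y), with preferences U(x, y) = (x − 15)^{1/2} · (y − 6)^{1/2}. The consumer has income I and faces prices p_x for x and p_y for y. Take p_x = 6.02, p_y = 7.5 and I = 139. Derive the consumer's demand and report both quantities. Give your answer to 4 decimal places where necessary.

x* = 15.3073, y* = 6.2467

Let x' = x−15, y' = y−6. MRS = y'/x' = p_x/p_y.
Substituting into the budget: x* = 15 + 0.5·(I − 15·p_x − 6·p_y)/p_x, and y* = 6 + 0.5·(…)/p_y.
Discretionary income = 139 − 15·6.02 − 6·7.5 = 3.7; x* = 15 + 0.5·3.7/6.02 = 15.3073; y* = 6 + 0.5·3.7/7.5 = 6.2467.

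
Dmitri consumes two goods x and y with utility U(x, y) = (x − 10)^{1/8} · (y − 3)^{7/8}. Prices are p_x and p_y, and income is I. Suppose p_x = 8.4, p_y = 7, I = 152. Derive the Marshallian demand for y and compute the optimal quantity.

Substituting into the budget: x* = 10 + 0.125·(I − 10·p_x − 3·p_y)/p_x, and y* = 3 + 0.875·(…)/p_y.
Discretionary income = 152 − 10·8.4 − 3·7 = 47; y* = 3 + 0.875·47/7 = 8.875.

y* = 8.875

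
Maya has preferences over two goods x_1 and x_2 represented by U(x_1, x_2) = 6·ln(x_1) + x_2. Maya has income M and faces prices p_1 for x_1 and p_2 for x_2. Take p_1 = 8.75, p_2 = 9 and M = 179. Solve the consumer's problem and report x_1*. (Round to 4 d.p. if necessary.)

Set MRS = p_1/p_2: (6/x_1)/1 = p_1/p_2.
So x_1*(p_1,p_2) = 6·p_2/p_1, independent of income; and x_2* = (M − 6·p_2)/p_2.
At the given prices: x_1* = 6·9/8.75 = 6.1714.

x_1* = 6.1714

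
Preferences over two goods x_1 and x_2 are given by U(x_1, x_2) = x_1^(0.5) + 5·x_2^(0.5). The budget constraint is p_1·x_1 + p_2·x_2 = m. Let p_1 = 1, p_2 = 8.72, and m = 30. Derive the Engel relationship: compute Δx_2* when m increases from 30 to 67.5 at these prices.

From the CES first-order condition, (1/5)·(x_2/x_1)^(0.5) = p_1/p_2.
Solve for the ratio: x_2/x_1 = [5·p_1/p_2]^(2).
With the ratio pinned down, the budget gives x_1* = m/(p_1 + p_2·(x_2/x_1)) and x_2* = (x_2/x_1)·x_1*.
Numerically x_2/x_1 = 0.328781, so x_1* = 30/(1 + 8.72·0.328781) = 7.758 and x_2* = 0.328781·7.758 = 2.5507.
At m' = 67.5: x_2* = 5.739. Change: 5.739 − 2.5507 = 3.1884.

Δx_2* = 3.1884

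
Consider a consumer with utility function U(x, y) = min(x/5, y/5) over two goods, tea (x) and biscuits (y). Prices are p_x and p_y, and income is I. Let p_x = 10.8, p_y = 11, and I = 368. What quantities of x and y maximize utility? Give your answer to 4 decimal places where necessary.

Demand: x*(p_x,p_y,I) = 5·I/(5·p_x + 5·p_y), y* = 5·I/(5·p_x + 5·p_y).
Here 5·10.8 + 5·11 = 109, giving x* = 16.8807 and y* = 16.8807.

x* = 16.8807, y* = 16.8807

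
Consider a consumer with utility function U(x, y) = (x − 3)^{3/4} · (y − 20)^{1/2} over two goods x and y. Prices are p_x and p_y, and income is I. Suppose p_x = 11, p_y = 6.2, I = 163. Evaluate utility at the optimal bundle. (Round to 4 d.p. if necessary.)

Let x' = x−3, y' = y−20. MRS = (3/2)·y'/x' = p_x/p_y.
Substituting into the budget: x* = 3 + 0.6·(I − 3·p_x − 20·p_y)/p_x, and y* = 20 + 0.4·(…)/p_y.
Discretionary income = 163 − 3·11 − 20·6.2 = 6; x* = 3 + 0.6·6/11 = 3.3273; y* = 20 + 0.4·6/6.2 = 20.3871.
Utility at the optimum: U(3.3273, 20.3871) = 0.2692.

V = 0.2692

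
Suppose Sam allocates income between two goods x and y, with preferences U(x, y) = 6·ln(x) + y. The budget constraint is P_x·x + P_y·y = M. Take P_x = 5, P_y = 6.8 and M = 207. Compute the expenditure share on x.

MU_x = 6/x, MU_y = 1. Tangency: 6/x = P_x/P_y.
So x*(P_x,P_y) = 6·P_y/P_x, independent of income; and y* = (M − 6·P_y)/P_y.
At the given prices: x* = 6·6.8/5 = 8.16, and y* = 24.4412.
Expenditure on x: 5·8.16 = 40.8; share = 0.1971.

share on x = 0.1971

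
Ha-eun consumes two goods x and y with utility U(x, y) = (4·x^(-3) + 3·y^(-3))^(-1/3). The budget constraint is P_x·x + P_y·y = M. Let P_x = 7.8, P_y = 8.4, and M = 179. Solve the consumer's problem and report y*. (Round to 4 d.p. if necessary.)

y* = 10.5677

From the CES first-order condition, (4/3)·(y/x)^(4) = P_x/P_y.
Hence y/x = ((3/4)·P_x/P_y)^(1/(4)), i.e. raised to the 0.25 power.
Substitute y = (y/x)·x into the budget: x* = M/(P_x + P_y·(y/x)).
Numerically y/x = 0.913522, so x* = 179/(7.8 + 8.4·0.913522) = 11.5681 and y* = 0.913522·11.5681 = 10.5677.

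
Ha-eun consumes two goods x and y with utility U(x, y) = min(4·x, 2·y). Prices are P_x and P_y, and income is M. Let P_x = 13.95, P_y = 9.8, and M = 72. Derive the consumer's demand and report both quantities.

With perfect complements, no substitution: consume in ratio x:y = 2:4.
Budget: P_x·x + P_y·2·x = M, so (2·P_x + 4·P_y)·x = 2·M.
Demand: x*(P_x,P_y,M) = 2·M/(2·P_x + 4·P_y), y* = 4·M/(2·P_x + 4·P_y).
Here 2·13.95 + 4·9.8 = 67.1, giving x* = 2.1461 and y* = 4.2921.

x* = 2.1461, y* = 4.2921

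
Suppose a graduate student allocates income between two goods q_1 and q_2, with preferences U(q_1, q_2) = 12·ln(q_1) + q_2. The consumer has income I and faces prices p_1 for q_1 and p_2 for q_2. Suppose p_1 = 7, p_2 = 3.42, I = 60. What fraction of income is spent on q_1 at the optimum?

MU_q_1 = 12/q_1, MU_q_2 = 1. Tangency: 12/q_1 = p_1/p_2.
So q_1*(p_1,p_2) = 12·p_2/p_1, independent of income; and q_2* = (I − 12·p_2)/p_2.
At the given prices: q_1* = 12·3.42/7 = 5.8629, and q_2* = 5.5439.
Expenditure on q_1: 7·5.8629 = 41.04; share = 0.684.

share on q_1 = 0.684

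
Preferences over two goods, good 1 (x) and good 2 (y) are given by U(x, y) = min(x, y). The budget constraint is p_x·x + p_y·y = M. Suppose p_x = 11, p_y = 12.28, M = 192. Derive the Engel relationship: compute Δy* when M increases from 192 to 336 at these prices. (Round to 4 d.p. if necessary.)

Δy* = 6.1856

With perfect complements, no substitution: consume in ratio x:y = 1:1.
Budget: p_x·x + p_y·x = M, so (p_x + p_y)·x = M.
Demand: x*(p_x,p_y,M) = M/(p_x + p_y), y* = M/(p_x + p_y).
Here 11 + 12.28 = 23.28, giving y* = 8.2474.
At M' = 336: y* = 14.433. Change: 14.433 − 8.2474 = 6.1856.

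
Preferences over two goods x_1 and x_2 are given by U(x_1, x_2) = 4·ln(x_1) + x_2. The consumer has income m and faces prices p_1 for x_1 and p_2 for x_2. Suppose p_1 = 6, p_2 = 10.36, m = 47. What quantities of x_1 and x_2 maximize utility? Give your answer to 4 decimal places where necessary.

Set MRS = p_1/p_2: (4/x_1)/1 = p_1/p_2.
So x_1*(p_1,p_2) = 4·p_2/p_1, independent of income; and x_2* = (m − 4·p_2)/p_2.
At the given prices: x_1* = 4·10.36/6 = 6.9067, and x_2* = 0.5367.

x_1* = 6.9067, x_2* = 0.5367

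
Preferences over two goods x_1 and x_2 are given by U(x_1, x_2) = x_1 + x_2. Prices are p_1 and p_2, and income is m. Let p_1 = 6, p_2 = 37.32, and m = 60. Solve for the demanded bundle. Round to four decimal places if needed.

x_1* = 10, x_2* = 0

Perfect substitutes: compare marginal utility per dollar. 1/p_1 vs 1/p_2 → 0.1667 vs 0.0268.
x_1 gives more utility per dollar, so spend all income on x_1: x_1* = m/p_1, x_2* = 0.
Numerically: x_1* = 10, x_2* = 0.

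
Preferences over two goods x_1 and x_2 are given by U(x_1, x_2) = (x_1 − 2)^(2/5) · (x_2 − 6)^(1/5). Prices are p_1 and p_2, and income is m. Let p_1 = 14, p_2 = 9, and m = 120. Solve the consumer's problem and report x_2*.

x_2* = 7.4074

This is Cobb-Douglas in (x_1−2, x_2−6): tangency gives 0.4·p_2·(x_2−6) = 0.2·p_1·(x_1−2).
After buying the subsistence bundle (2, 6), a share 2/3 of the remaining income goes to x_1: x_1* = 2 + 2/3·(m − 2p_1 − 6p_2)/p_1.
Discretionary income = 120 − 2·14 − 6·9 = 38; x_2* = 6 + 1/3·38/9 = 7.4074.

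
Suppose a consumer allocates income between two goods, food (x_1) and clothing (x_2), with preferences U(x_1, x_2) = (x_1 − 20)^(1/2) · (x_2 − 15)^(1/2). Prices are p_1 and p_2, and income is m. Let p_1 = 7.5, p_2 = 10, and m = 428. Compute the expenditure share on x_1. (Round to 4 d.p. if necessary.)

MRS = (x_2−15)/(x_1−20). Tangency with p_1/p_2 gives x_2−15 = (p_1/p_2)·(x_1−20).
After buying the subsistence bundle (20, 15), a share 0.5 of the remaining income goes to x_1: x_1* = 20 + 0.5·(m − 20p_1 − 15p_2)/p_1.
Discretionary income = 428 − 20·7.5 − 15·10 = 128; x_1* = 20 + 0.5·128/7.5 = 28.5333; x_2* = 15 + 0.5·128/10 = 21.4.
Expenditure on x_1: 7.5·28.5333 = 214; share = 0.5.

share on x_1 = 0.5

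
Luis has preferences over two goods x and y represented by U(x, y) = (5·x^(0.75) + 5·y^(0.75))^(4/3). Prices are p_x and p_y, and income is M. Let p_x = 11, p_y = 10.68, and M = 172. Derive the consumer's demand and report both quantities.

x* = 7.4722, y* = 8.4088

Substitute y = (y/x)·x into the budget: x* = M/(p_x + p_y·(y/x)).
Numerically y/x = 1.125345, so x* = 172/(11 + 10.68·1.125345) = 7.4722 and y* = 1.125345·7.4722 = 8.4088.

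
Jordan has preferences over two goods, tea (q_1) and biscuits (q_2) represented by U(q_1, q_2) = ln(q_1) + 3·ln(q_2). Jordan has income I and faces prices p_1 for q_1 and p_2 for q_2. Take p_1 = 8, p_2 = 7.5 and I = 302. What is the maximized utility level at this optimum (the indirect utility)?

Demand: q_1*(p_1,p_2,I) = 0.25·I/p_1 and q_2* = 0.75·I/p_2.
At p_1=8, p_2=7.5, I=302: q_1* = 0.25·302/8 = 9.4375, q_2* = 30.2.
Utility at the optimum: U(9.4375, 30.2) = 12.4682.

V = 12.4682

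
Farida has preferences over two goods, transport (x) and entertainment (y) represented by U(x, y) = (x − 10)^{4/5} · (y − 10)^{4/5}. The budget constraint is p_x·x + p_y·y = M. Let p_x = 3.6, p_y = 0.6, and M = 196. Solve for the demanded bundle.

Substituting into the budget: x* = 10 + 0.5·(M − 10·p_x − 10·p_y)/p_x, and y* = 10 + 0.5·(…)/p_y.
Discretionary income = 196 − 10·3.6 − 10·0.6 = 154; x* = 10 + 0.5·154/3.6 = 31.3889; y* = 10 + 0.5·154/0.6 = 138.3333.

x* = 31.3889, y* = 138.3333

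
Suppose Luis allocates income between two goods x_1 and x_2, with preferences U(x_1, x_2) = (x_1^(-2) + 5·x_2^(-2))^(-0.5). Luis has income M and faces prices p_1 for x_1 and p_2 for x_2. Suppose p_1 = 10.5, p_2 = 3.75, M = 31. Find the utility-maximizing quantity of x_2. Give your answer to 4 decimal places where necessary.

x_2* = 3.824

MU_x_1 ∝ x_1^(-3), MU_x_2 ∝ 5·x_2^(-3), so MRS = (1/5)·(x_2/x_1)^(3) = p_1/p_2.
Hence x_2/x_1 = (5·p_1/p_2)^(1/(3)), i.e. raised to the 1/3 power.
With the ratio pinned down, the budget gives x_1* = M/(p_1 + p_2·(x_2/x_1)) and x_2* = (x_2/x_1)·x_1*.
Numerically x_2/x_1 = 2.410142, so x_1* = 31/(10.5 + 3.75·2.410142) = 1.5866 and x_2* = 2.410142·1.5866 = 3.824.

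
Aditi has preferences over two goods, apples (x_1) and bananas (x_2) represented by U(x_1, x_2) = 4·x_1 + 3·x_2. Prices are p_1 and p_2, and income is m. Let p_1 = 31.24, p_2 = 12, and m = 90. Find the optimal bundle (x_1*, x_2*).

x_1* = 0, x_2* = 7.5

Perfect substitutes: compare marginal utility per dollar. 4/p_1 vs 3/p_2 → 0.128 vs 0.25.
x_2 gives more utility per dollar, so spend all income on x_2: x_2* = m/p_2, x_1* = 0.
Numerically: x_1* = 0, x_2* = 7.5.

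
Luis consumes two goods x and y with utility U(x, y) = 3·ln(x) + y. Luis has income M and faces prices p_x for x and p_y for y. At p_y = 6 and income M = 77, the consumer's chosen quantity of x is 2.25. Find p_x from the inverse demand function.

p_x = 8

Set MRS = p_x/p_y: (3/x)/1 = p_x/p_y.
So x*(p_x,p_y) = 3·p_y/p_x, independent of income; and y* = (M − 3·p_y)/p_y.
Set x* = 2.25 in the demand function and solve for p_x: p_x = 8.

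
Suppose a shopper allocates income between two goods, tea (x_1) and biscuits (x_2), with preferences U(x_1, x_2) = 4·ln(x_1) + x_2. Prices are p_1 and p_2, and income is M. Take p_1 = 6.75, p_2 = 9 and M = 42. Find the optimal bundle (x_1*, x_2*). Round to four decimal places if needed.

MU_x_1 = 4/x_1, MU_x_2 = 1. Tangency: 4/x_1 = p_1/p_2.
So x_1*(p_1,p_2) = 4·p_2/p_1, independent of income; and x_2* = (M − 4·p_2)/p_2.
At the given prices: x_1* = 4·9/6.75 = 5.3333, and x_2* = 0.6667.

x_1* = 5.3333, x_2* = 0.6667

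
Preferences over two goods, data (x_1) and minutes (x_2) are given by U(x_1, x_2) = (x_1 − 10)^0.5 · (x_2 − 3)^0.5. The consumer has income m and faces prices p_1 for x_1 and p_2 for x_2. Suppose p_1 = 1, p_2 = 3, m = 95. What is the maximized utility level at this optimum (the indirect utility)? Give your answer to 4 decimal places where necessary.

Let x_1' = x_1−10, x_2' = x_2−3. MRS = x_2'/x_1' = p_1/p_2.
Substituting into the budget: x_1* = 10 + 0.5·(m − 10·p_1 − 3·p_2)/p_1, and x_2* = 3 + 0.5·(…)/p_2.
Discretionary income = 95 − 10·1 − 3·3 = 76; x_1* = 10 + 0.5·76/1 = 48; x_2* = 3 + 0.5·76/3 = 15.6667.
Utility at the optimum: U(48, 15.6667) = 21.9393.

V = 21.9393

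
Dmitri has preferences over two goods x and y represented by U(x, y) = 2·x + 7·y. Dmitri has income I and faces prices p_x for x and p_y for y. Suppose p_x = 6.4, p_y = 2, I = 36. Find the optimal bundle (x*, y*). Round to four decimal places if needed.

Perfect substitutes: compare marginal utility per dollar. 2/p_x vs 7/p_y → 0.3125 vs 3.5.
y gives more utility per dollar, so spend all income on y: y* = I/p_y, x* = 0.
Numerically: x* = 0, y* = 18.

x* = 0, y* = 18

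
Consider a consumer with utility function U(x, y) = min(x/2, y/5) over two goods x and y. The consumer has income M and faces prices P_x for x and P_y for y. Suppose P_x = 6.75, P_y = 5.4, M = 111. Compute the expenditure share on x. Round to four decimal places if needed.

With perfect complements, no substitution: consume in ratio x:y = 2:5.
Budget: P_x·x + P_y·(5/2)·x = M, so (2·P_x + 5·P_y)·x = 2·M.
Demand: x*(P_x,P_y,M) = 2·M/(2·P_x + 5·P_y), y* = 5·M/(2·P_x + 5·P_y).
Here 2·6.75 + 5·5.4 = 40.5, giving x* = 5.4815 and y* = 13.7037.
Expenditure on x: 6.75·5.4815 = 37; share = 0.3333.

share on x = 0.3333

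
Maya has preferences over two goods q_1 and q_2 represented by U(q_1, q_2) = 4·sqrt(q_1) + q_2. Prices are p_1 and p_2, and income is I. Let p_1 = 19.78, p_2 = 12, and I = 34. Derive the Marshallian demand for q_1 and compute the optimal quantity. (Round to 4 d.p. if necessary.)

q_1* = 1.4722

Utility is quasi-linear in q_2; the FOC for q_1 is 2/√q_1 = p_1/p_2.
Thus q_1* = (2·p_2/p_1)² — independent of I — with the rest of income spent on q_2.
Plugging in: q_1* = (2·12/19.78)² = 1.4722.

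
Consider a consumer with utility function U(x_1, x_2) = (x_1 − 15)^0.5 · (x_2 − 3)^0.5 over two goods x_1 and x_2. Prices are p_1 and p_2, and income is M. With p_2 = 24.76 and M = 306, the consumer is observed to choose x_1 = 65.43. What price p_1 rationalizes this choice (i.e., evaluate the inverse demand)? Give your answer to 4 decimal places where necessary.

p_1 = 2

MRS = (x_2−3)/(x_1−15). Tangency with p_1/p_2 gives x_2−3 = (p_1/p_2)·(x_1−15).
Substituting into the budget: x_1* = 15 + 0.5·(M − 15·p_1 − 3·p_2)/p_1, and x_2* = 3 + 0.5·(…)/p_2.
Set x_1* = 65.43 in the demand function and solve for p_1: p_1 = 2.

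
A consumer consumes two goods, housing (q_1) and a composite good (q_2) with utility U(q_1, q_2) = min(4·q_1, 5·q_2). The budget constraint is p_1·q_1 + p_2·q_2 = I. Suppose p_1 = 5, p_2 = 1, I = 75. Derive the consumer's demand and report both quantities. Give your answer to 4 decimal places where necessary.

Here 5·5 + 4·1 = 29, giving q_1* = 12.931 and q_2* = 10.3448.

q_1* = 12.931, q_2* = 10.3448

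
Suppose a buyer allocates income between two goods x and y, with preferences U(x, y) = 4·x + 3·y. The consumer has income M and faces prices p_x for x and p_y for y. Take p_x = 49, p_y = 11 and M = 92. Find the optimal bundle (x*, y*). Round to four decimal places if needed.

x* = 0, y* = 8.3636

Perfect substitutes: compare marginal utility per dollar. 4/p_x vs 3/p_y → 0.0816 vs 0.2727.
y gives more utility per dollar, so spend all income on y: y* = M/p_y, x* = 0.
Numerically: x* = 0, y* = 8.3636.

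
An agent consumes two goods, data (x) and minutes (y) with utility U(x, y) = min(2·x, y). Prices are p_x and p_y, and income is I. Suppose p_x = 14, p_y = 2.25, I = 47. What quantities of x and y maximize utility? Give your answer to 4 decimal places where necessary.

Leontief preferences: the optimum is at the kink where x/1 = y/2, i.e. y = 2·x.
Budget: p_x·x + p_y·2·x = I, so (p_x + 2·p_y)·x = I.
Demand: x*(p_x,p_y,I) = I/(p_x + 2·p_y), y* = 2·I/(p_x + 2·p_y).
Here 14 + 2·2.25 = 18.5, giving x* = 2.5405 and y* = 5.0811.

x* = 2.5405, y* = 5.0811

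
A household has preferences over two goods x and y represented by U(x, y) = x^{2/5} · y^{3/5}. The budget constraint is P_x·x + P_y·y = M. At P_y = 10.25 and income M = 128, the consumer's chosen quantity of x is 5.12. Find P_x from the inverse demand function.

P_x = 10

The MRS is (2/3)·y/x. Set MRS = P_x/P_y.
So 0.4·P_y·y = 0.6·P_x·x; combined with the budget, a share 0.4 of income goes to x.
Demand: x*(P_x,P_y,M) = 0.4·M/P_x and y* = 0.6·M/P_y.
Set x* = 5.12 in the demand function and solve for P_x: P_x = 10.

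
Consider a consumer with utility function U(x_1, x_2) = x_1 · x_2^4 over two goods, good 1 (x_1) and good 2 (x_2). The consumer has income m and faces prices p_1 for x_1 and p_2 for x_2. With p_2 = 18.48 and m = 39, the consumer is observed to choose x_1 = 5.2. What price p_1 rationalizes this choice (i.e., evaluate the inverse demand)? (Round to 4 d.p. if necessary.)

Tangency: MRS = (1/4)·x_2/x_1 = p_1/p_2.
So p_2·x_2 = 4·p_1·x_1; combined with the budget, a share 0.2 of income goes to x_1.
Demand: x_1*(p_1,p_2,m) = 0.2·m/p_1 and x_2* = 0.8·m/p_2.
Set x_1* = 5.2 in the demand function and solve for p_1: p_1 = 1.5.

p_1 = 1.5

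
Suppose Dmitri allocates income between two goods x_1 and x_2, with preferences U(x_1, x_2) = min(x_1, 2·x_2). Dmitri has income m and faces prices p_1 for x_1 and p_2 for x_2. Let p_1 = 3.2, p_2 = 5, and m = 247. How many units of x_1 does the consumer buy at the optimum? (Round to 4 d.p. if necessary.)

x_1* = 43.3333

Leontief preferences: the optimum is at the kink where x_1/2 = x_2/1, i.e. x_2 = (1/2)·x_1.
Budget: p_1·x_1 + p_2·(1/2)·x_1 = m, so (2·p_1 + p_2)·x_1 = 2·m.
Demand: x_1*(p_1,p_2,m) = 2·m/(2·p_1 + p_2), x_2* = m/(2·p_1 + p_2).
Here 2·3.2 + 5 = 11.4, giving x_1* = 43.3333.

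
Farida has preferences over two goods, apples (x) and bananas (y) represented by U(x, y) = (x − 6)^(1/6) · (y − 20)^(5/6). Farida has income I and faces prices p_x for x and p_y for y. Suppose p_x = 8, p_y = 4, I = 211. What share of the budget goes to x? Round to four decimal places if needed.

Discretionary income = 211 − 6·8 − 20·4 = 83; x* = 6 + 1/6·83/8 = 7.7292; y* = 20 + 5/6·83/4 = 37.2917.
Expenditure on x: 8·7.7292 = 61.8333; share = 0.293.

share on x = 0.293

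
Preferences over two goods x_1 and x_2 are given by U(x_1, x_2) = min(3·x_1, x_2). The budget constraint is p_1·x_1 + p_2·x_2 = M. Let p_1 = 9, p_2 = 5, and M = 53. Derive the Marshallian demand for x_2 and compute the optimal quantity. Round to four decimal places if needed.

x_2* = 6.625

With perfect complements, no substitution: consume in ratio x_1:x_2 = 1:3.
Budget: p_1·x_1 + p_2·3·x_1 = M, so (p_1 + 3·p_2)·x_1 = M.
Demand: x_1*(p_1,p_2,M) = M/(p_1 + 3·p_2), x_2* = 3·M/(p_1 + 3·p_2).
Here 9 + 3·5 = 24, giving x_2* = 6.625.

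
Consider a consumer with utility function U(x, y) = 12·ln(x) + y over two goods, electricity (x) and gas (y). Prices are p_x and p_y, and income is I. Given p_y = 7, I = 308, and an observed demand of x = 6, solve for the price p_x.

p_x = 14

Set MRS = p_x/p_y: (12/x)/1 = p_x/p_y.
So x*(p_x,p_y) = 12·p_y/p_x, independent of income; and y* = (I − 12·p_y)/p_y.
Set x* = 6 in the demand function and solve for p_x: p_x = 14.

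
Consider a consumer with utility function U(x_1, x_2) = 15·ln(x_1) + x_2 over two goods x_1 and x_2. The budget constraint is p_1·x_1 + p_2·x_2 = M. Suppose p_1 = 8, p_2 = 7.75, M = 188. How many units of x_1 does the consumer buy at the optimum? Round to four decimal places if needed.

Set MRS = p_1/p_2: (15/x_1)/1 = p_1/p_2.
So x_1*(p_1,p_2) = 15·p_2/p_1, independent of income; and x_2* = (M − 15·p_2)/p_2.
At the given prices: x_1* = 15·7.75/8 = 14.5312.

x_1* = 14.5312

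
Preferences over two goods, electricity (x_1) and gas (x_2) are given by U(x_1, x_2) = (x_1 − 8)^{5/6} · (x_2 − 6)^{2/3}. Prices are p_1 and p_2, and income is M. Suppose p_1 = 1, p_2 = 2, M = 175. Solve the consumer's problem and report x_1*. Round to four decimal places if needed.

x_1* = 94.1111

MRS = (5/4)·(x_2−6)/(x_1−8). Tangency with p_1/p_2 gives x_2−6 = (4/5)·(p_1/p_2)·(x_1−8).
Substituting into the budget: x_1* = 8 + 5/9·(M − 8·p_1 − 6·p_2)/p_1, and x_2* = 6 + 4/9·(…)/p_2.
Discretionary income = 175 − 8·1 − 6·2 = 155; x_1* = 8 + 5/9·155/1 = 94.1111.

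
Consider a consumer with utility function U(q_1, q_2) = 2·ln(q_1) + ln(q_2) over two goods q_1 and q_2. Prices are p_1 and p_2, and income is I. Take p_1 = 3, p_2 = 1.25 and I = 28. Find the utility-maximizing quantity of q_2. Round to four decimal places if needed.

q_2* = 7.4667

Tangency: MRS = 2·q_2/q_1 = p_1/p_2.
So 2·p_2·q_2 = p_1·q_1; combined with the budget, a share 2/3 of income goes to q_1.
Demand: q_1*(p_1,p_2,I) = 2/3·I/p_1 and q_2* = 1/3·I/p_2.
At p_1=3, p_2=1.25, I=28: q_2* = 1/3·28/1.25 = 7.4667.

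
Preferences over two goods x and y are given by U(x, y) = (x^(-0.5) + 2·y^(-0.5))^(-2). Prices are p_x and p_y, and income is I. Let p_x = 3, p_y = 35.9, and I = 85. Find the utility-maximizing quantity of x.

MRS = MU_x/MU_y = (1/2)·(y/x)^(1.5). Set equal to p_x/p_y.
Solve for the ratio: y/x = [2·p_x/p_y]^(2/3).
With the ratio pinned down, the budget gives x* = I/(p_x + p_y·(y/x)) and y* = (y/x)·x*.
Numerically y/x = 0.303416, so x* = 85/(3 + 35.9·0.303416) = 6.1184.

x* = 6.1184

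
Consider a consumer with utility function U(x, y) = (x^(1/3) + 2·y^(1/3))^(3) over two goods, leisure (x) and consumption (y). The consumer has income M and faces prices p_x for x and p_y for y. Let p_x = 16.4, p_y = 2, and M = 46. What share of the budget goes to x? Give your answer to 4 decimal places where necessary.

Numerically y/x = 66.414938, so x* = 46/(16.4 + 2·66.414938) = 0.3082 and y* = 66.414938·0.3082 = 20.4724.
Expenditure on x: 16.4·0.3082 = 5.0553; share = 0.1099.

share on x = 0.1099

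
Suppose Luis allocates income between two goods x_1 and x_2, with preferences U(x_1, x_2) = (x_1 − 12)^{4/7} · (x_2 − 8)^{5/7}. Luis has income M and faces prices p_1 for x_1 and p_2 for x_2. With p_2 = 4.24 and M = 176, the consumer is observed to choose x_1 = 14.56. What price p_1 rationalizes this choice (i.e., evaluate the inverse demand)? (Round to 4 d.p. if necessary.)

p_1 = 8

MRS = (4/5)·(x_2−8)/(x_1−12). Tangency with p_1/p_2 gives x_2−8 = (5/4)·(p_1/p_2)·(x_1−12).
Substituting into the budget: x_1* = 12 + 4/9·(M − 12·p_1 − 8·p_2)/p_1, and x_2* = 8 + 5/9·(…)/p_2.
Set x_1* = 14.56 in the demand function and solve for p_1: p_1 = 8.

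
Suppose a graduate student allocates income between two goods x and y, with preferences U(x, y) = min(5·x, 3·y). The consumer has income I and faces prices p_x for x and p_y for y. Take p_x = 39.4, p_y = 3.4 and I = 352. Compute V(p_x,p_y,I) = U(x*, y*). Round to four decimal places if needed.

With perfect complements, no substitution: consume in ratio x:y = 3:5.
Budget: p_x·x + p_y·(5/3)·x = I, so (3·p_x + 5·p_y)·x = 3·I.
Demand: x*(p_x,p_y,I) = 3·I/(3·p_x + 5·p_y), y* = 5·I/(3·p_x + 5·p_y).
Here 3·39.4 + 5·3.4 = 135.2, giving x* = 7.8107 and y* = 13.0178.
Utility at the optimum: U(7.8107, 13.0178) = 39.0533.

V = 39.0533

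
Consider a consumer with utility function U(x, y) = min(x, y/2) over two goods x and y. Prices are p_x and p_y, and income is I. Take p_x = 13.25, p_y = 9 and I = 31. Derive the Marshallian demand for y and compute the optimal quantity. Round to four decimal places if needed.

y* = 1.984

With perfect complements, no substitution: consume in ratio x:y = 1:2.
Budget: p_x·x + p_y·2·x = I, so (p_x + 2·p_y)·x = I.
Demand: x*(p_x,p_y,I) = I/(p_x + 2·p_y), y* = 2·I/(p_x + 2·p_y).
Here 13.25 + 2·9 = 31.25, giving y* = 1.984.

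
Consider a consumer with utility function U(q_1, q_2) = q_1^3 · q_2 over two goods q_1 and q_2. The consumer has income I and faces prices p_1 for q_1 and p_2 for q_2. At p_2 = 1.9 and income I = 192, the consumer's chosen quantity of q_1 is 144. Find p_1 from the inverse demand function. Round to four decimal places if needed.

p_1 = 1

Tangency: MRS = 3·q_2/q_1 = p_1/p_2.
So 3·p_2·q_2 = p_1·q_1; combined with the budget, a share 0.75 of income goes to q_1.
Demand: q_1*(p_1,p_2,I) = 0.75·I/p_1 and q_2* = 0.25·I/p_2.
Set q_1* = 144 in the demand function and solve for p_1: p_1 = 1.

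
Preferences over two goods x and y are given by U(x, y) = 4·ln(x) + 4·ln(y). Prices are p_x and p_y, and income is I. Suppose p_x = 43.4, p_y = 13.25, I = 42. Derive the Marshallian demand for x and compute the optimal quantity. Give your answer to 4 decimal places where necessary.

MU_x/MU_y = (4·y)/(4·x); tangency sets this equal to p_x/p_y.
Rearranging, p_y·y = p_x·x. Substituting into the budget gives p_x·x·(1 + 1) = I.
Demand: x*(p_x,p_y,I) = 0.5·I/p_x and y* = 0.5·I/p_y.
At p_x=43.4, p_y=13.25, I=42: x* = 0.5·42/43.4 = 0.4839.

x* = 0.4839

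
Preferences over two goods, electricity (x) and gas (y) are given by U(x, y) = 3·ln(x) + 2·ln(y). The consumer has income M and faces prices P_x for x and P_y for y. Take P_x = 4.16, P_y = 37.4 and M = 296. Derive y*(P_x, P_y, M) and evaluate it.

The MRS is (3/2)·y/x. Set MRS = P_x/P_y.
So 3·P_y·y = 2·P_x·x; combined with the budget, a share 0.6 of income goes to x.
Demand: x*(P_x,P_y,M) = 0.6·M/P_x and y* = 0.4·M/P_y.
At P_x=4.16, P_y=37.4, M=296: y* = 0.4·296/37.4 = 3.1658.

y* = 3.1658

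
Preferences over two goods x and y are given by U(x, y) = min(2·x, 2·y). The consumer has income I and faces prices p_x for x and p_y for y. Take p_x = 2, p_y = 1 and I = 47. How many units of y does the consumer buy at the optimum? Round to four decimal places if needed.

Demand: x*(p_x,p_y,I) = 2·I/(2·p_x + 2·p_y), y* = 2·I/(2·p_x + 2·p_y).
Here 2·2 + 2·1 = 6, giving y* = 15.6667.

y* = 15.6667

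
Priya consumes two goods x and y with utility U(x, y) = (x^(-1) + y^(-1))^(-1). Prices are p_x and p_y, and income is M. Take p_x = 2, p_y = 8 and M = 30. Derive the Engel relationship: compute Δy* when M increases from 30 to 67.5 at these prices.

Δy* = 3.125

MU_x ∝ x^(-2), MU_y ∝ y^(-2), so MRS = (y/x)^(2) = p_x/p_y.
Solve for the ratio: y/x = [p_x/p_y]^(0.5).
Substitute y = (y/x)·x into the budget: x* = M/(p_x + p_y·(y/x)).
Numerically y/x = 0.5, so x* = 30/(2 + 8·0.5) = 5 and y* = 0.5·5 = 2.5.
At M' = 67.5: y* = 5.625. Change: 5.625 − 2.5 = 3.125.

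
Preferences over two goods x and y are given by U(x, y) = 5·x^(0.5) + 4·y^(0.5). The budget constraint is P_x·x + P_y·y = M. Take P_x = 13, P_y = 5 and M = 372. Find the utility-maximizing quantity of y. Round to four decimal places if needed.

y* = 46.4721

MRS = MU_x/MU_y = (5/4)·(y/x)^(0.5). Set equal to P_x/P_y.
Hence y/x = ((4/5)·P_x/P_y)^(1/(0.5)), i.e. raised to the 2 power.
Substitute y = (y/x)·x into the budget: x* = M/(P_x + P_y·(y/x)).
Numerically y/x = 4.3264, so x* = 372/(13 + 5·4.3264) = 10.7415 and y* = 4.3264·10.7415 = 46.4721.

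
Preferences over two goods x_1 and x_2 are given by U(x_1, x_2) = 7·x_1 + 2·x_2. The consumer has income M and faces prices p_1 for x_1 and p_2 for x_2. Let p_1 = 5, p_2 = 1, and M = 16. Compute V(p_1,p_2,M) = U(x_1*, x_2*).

Perfect substitutes: compare marginal utility per dollar. 7/p_1 vs 2/p_2 → 1.4 vs 2.
x_2 gives more utility per dollar, so spend all income on x_2: x_2* = M/p_2, x_1* = 0.
Numerically: x_1* = 0, x_2* = 16.
Utility at the optimum: U(0, 16) = 32.

V = 32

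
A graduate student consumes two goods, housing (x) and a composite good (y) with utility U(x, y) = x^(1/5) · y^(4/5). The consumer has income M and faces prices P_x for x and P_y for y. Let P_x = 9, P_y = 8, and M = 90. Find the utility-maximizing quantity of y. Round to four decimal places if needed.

MU_x/MU_y = (0.2·y)/(0.8·x); tangency sets this equal to P_x/P_y.
So 0.2·P_y·y = 0.8·P_x·x; combined with the budget, a share 0.2 of income goes to x.
Demand: x*(P_x,P_y,M) = 0.2·M/P_x and y* = 0.8·M/P_y.
At P_x=9, P_y=8, M=90: y* = 0.8·90/8 = 9.

y* = 9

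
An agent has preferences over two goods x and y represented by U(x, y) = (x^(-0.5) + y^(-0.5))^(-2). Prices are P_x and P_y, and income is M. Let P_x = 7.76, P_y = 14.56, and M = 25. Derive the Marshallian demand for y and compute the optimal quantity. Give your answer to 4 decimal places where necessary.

y* = 0.9482

MU_x ∝ x^(-1.5), MU_y ∝ y^(-1.5), so MRS = (y/x)^(1.5) = P_x/P_y.
Solve for the ratio: y/x = [P_x/P_y]^(2/3).
Substitute y = (y/x)·x into the budget: x* = M/(P_x + P_y·(y/x)).
Numerically y/x = 0.657355, so x* = 25/(7.76 + 14.56·0.657355) = 1.4425 and y* = 0.657355·1.4425 = 0.9482.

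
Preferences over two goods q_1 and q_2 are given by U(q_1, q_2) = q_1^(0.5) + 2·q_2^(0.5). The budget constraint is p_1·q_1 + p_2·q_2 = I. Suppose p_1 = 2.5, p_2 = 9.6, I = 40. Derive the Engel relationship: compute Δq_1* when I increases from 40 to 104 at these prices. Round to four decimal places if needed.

Δq_1* = 12.5388

Numerically q_2/q_1 = 0.271267, so q_1* = 40/(2.5 + 9.6·0.271267) = 7.8367.
At I' = 104: q_1* = 20.3755. Change: 20.3755 − 7.8367 = 12.5388.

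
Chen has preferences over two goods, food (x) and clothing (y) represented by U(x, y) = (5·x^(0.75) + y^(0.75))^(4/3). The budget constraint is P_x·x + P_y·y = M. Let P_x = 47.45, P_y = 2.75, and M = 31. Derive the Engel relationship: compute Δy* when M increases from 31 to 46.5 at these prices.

From the CES first-order condition, 5·(y/x)^(0.25) = P_x/P_y.
Hence y/x = ((1/5)·P_x/P_y)^(1/(0.25)), i.e. raised to the 4 power.
With the ratio pinned down, the budget gives x* = M/(P_x + P_y·(y/x)) and y* = (y/x)·x*.
Numerically y/x = 141.818888, so x* = 31/(47.45 + 2.75·141.818888) = 0.0709 and y* = 141.818888·0.0709 = 10.05.
At M' = 46.5: y* = 15.075. Change: 15.075 − 10.05 = 5.025.

Δy* = 5.025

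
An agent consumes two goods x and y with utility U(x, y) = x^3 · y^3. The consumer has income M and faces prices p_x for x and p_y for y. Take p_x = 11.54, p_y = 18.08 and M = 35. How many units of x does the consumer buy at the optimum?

x* = 1.5165

The MRS is y/x. Set MRS = p_x/p_y.
Rearranging, p_y·y = p_x·x. Substituting into the budget gives p_x·x·(1 + 1) = M.
Demand: x*(p_x,p_y,M) = 0.5·M/p_x and y* = 0.5·M/p_y.
At p_x=11.54, p_y=18.08, M=35: x* = 0.5·35/11.54 = 1.5165.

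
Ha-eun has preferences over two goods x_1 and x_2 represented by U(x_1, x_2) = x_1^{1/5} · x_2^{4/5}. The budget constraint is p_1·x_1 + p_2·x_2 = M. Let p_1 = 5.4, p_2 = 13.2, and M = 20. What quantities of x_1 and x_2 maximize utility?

Tangency: MRS = (1/4)·x_2/x_1 = p_1/p_2.
So 0.2·p_2·x_2 = 0.8·p_1·x_1; combined with the budget, a share 0.2 of income goes to x_1.
Demand: x_1*(p_1,p_2,M) = 0.2·M/p_1 and x_2* = 0.8·M/p_2.
At p_1=5.4, p_2=13.2, M=20: x_1* = 0.2·20/5.4 = 0.7407, x_2* = 1.2121.

x_1* = 0.7407, x_2* = 1.2121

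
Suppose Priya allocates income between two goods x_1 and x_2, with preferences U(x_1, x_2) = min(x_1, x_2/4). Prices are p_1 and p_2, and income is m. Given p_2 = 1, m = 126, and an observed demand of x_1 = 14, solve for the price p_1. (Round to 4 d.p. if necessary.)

p_1 = 5

Leontief preferences: the optimum is at the kink where x_1/1 = x_2/4, i.e. x_2 = 4·x_1.
Budget: p_1·x_1 + p_2·4·x_1 = m, so (p_1 + 4·p_2)·x_1 = m.
Demand: x_1*(p_1,p_2,m) = m/(p_1 + 4·p_2), x_2* = 4·m/(p_1 + 4·p_2).
Set x_1* = 14 in the demand function and solve for p_1: p_1 = 5.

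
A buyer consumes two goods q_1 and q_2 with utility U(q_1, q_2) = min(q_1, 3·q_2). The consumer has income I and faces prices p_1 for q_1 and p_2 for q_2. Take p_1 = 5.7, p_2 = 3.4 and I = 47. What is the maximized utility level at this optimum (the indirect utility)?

V = 6.878

With perfect complements, no substitution: consume in ratio q_1:q_2 = 3:1.
Budget: p_1·q_1 + p_2·(1/3)·q_1 = I, so (3·p_1 + p_2)·q_1 = 3·I.
Demand: q_1*(p_1,p_2,I) = 3·I/(3·p_1 + p_2), q_2* = I/(3·p_1 + p_2).
Here 3·5.7 + 3.4 = 20.5, giving q_1* = 6.878 and q_2* = 2.2927.
Utility at the optimum: U(6.878, 2.2927) = 6.878.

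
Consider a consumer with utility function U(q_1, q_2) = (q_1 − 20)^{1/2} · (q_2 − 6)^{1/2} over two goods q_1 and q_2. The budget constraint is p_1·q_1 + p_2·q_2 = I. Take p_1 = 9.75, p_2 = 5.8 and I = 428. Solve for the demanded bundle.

q_1* = 30.1641, q_2* = 23.0862

Substituting into the budget: q_1* = 20 + 0.5·(I − 20·p_1 − 6·p_2)/p_1, and q_2* = 6 + 0.5·(…)/p_2.
Discretionary income = 428 − 20·9.75 − 6·5.8 = 198.2; q_1* = 20 + 0.5·198.2/9.75 = 30.1641; q_2* = 6 + 0.5·198.2/5.8 = 23.0862.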